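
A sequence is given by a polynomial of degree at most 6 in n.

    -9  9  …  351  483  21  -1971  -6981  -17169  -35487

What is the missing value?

Using the last 7 terms:
132, -462, -1992, -5010, -10188, -18318
-594, -1530, -3018, -5178, -8130
-936, -1488, -2160, -2952
-552, -672, -792
-120, -120
Constant fifth difference = -120.
Extend backward: -552 + 120 = -432;  -936 + 432 = -504;  -594 + 504 = -90;  132 + 90 = 222;  351 − 222 = 129

129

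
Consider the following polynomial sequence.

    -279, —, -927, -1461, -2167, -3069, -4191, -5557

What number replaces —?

-541

Using the last 6 terms:
-534  -706  -902  -1122  -1366
-172  -196  -220  -244
-24  -24  -24
Constant third difference = -24.
Extend backward: -172 + 24 = -148;  -534 + 148 = -386;  -927 + 386 = -541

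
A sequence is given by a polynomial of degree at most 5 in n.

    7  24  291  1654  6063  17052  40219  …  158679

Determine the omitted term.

Using the first 7 terms:
17  267  1363  4409  10989  23167
250  1096  3046  6580  12178
846  1950  3534  5598
1104  1584  2064
480  480
Constant fifth difference = 480.
Extend forward: 2064 + 480 = 2544;  5598 + 2544 = 8142;  12178 + 8142 = 20320;  23167 + 20320 = 43487;  40219 + 43487 = 83706

83706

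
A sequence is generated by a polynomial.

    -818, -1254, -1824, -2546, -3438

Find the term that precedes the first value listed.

-498

Δ: -436  -570  -722  -892
Δ²: -134  -152  -170
Δ³: -18  -18
The third differences are constant at -18.
Work back: -134 + 18 = -116;  -436 + 116 = -320;  -818 + 320 = -498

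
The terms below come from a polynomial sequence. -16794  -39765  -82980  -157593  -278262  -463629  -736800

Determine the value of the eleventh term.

Δ: -22971, -43215, -74613, -120669, -185367, -273171
Δ²: -20244, -31398, -46056, -64698, -87804
Δ³: -11154, -14658, -18642, -23106
Δ⁴: -3504, -3984, -4464
Δ⁵: -480, -480
Constant fifth difference = -480, so extend:
-4464 − 480 = -4944;  -23106 − 4944 = -28050;  -87804 − 28050 = -115854;  -273171 − 115854 = -389025;  -736800 − 389025 = -1125825
-4944 − 480 = -5424;  -28050 − 5424 = -33474;  -115854 − 33474 = -149328;  -389025 − 149328 = -538353;  -1125825 − 538353 = -1664178
-5424 − 480 = -5904;  -33474 − 5904 = -39378;  -149328 − 39378 = -188706;  -538353 − 188706 = -727059;  -1664178 − 727059 = -2391237
-5904 − 480 = -6384;  -39378 − 6384 = -45762;  -188706 − 45762 = -234468;  -727059 − 234468 = -961527;  -2391237 − 961527 = -3352764

-3352764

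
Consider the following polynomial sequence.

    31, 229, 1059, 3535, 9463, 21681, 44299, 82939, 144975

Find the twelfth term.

576519

First differences: 198, 830, 2476, 5928, 12218, 22618, 38640, 62036
Second differences: 632, 1646, 3452, 6290, 10400, 16022, 23396
Third differences: 1014, 1806, 2838, 4110, 5622, 7374
Fourth differences: 792, 1032, 1272, 1512, 1752
Fifth differences: 240, 240, 240, 240
Fifth differences constant at 240.
1752 + 240 = 1992;  7374 + 1992 = 9366;  23396 + 9366 = 32762;  62036 + 32762 = 94798;  144975 + 94798 = 239773
1992 + 240 = 2232;  9366 + 2232 = 11598;  32762 + 11598 = 44360;  94798 + 44360 = 139158;  239773 + 139158 = 378931
2232 + 240 = 2472;  11598 + 2472 = 14070;  44360 + 14070 = 58430;  139158 + 58430 = 197588;  378931 + 197588 = 576519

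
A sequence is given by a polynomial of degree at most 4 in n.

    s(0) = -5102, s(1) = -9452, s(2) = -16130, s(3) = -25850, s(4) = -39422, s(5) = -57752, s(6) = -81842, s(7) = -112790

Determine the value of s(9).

-200132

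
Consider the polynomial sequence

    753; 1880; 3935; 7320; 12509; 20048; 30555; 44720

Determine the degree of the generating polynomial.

4

Δ: 1127, 2055, 3385, 5189, 7539, 10507, 14165
Δ²: 928, 1330, 1804, 2350, 2968, 3658
Δ³: 402, 474, 546, 618, 690
Δ⁴: 72, 72, 72, 72
The fourth differences are constant, so the polynomial has degree 4.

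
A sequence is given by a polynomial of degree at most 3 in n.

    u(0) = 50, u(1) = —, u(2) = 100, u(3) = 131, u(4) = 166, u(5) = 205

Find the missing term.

Using the last 4 terms:
First differences: 31, 35, 39
Second differences: 4, 4
Constant second difference = 4.
Extend backward: 31 − 4 = 27;  100 − 27 = 73

73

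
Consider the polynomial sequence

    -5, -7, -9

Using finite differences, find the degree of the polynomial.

1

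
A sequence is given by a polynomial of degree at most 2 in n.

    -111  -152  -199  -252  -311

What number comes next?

-376

First differences: -41, -47, -53, -59
Second differences: -6, -6, -6
The second differences are constant (-6).
-59 − 6 = -65;  -311 − 65 = -376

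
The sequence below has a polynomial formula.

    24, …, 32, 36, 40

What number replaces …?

28

Using the last 3 terms:
4, 4
Constant first difference = 4.
Extend backward: 32 − 4 = 28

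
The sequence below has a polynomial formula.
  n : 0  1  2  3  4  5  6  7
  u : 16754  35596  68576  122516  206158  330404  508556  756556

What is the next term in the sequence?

D1: 18842 , 32980 , 53940 , 83642 , 124246 , 178152 , 248000
D2: 14138 , 20960 , 29702 , 40604 , 53906 , 69848
D3: 6822 , 8742 , 10902 , 13302 , 15942
D4: 1920 , 2160 , 2400 , 2640
D5: 240 , 240 , 240
Constant fifth difference = 240, so extend:
2640 + 240 = 2880;  15942 + 2880 = 18822;  69848 + 18822 = 88670;  248000 + 88670 = 336670;  756556 + 336670 = 1093226

1093226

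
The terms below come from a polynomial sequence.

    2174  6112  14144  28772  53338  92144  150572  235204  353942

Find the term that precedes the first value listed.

First differences: 3938  8032  14628  24566  38806  58428  84632  118738
Second differences: 4094  6596  9938  14240  19622  26204  34106
Third differences: 2502  3342  4302  5382  6582  7902
Fourth differences: 840  960  1080  1200  1320
Fifth differences: 120  120  120  120
The fifth differences are constant at 120.
Work back: 840 − 120 = 720;  2502 − 720 = 1782;  4094 − 1782 = 2312;  3938 − 2312 = 1626;  2174 − 1626 = 548

548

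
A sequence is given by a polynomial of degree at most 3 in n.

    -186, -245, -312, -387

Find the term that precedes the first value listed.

-135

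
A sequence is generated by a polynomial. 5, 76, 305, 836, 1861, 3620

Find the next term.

6401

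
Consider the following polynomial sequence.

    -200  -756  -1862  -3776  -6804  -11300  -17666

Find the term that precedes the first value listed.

16

D1: -556, -1106, -1914, -3028, -4496, -6366
D2: -550, -808, -1114, -1468, -1870
D3: -258, -306, -354, -402
D4: -48, -48, -48
The fourth differences are constant at -48.
Work back: -258 + 48 = -210;  -550 + 210 = -340;  -556 + 340 = -216;  -200 + 216 = 16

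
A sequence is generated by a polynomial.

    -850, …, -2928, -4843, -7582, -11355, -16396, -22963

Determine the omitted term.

-1651

Using the last 6 terms:
Δ: -1915  -2739  -3773  -5041  -6567
Δ²: -824  -1034  -1268  -1526
Δ³: -210  -234  -258
Δ⁴: -24  -24
Constant fourth difference = -24.
Extend backward: -210 + 24 = -186;  -824 + 186 = -638;  -1915 + 638 = -1277;  -2928 + 1277 = -1651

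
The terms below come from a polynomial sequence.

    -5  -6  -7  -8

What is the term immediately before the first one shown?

-4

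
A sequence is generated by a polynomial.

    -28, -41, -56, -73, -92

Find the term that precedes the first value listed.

-17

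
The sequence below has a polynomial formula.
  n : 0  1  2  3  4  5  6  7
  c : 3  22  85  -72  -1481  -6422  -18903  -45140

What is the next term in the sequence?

First differences: 19, 63, -157, -1409, -4941, -12481, -26237
Second differences: 44, -220, -1252, -3532, -7540, -13756
Third differences: -264, -1032, -2280, -4008, -6216
Fourth differences: -768, -1248, -1728, -2208
Fifth differences: -480, -480, -480
The fifth differences are constant (-480).
-2208 − 480 = -2688;  -6216 − 2688 = -8904;  -13756 − 8904 = -22660;  -26237 − 22660 = -48897;  -45140 − 48897 = -94037

-94037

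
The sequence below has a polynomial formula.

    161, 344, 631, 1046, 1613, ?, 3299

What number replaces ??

Using the first 5 terms:
183, 287, 415, 567
104, 128, 152
24, 24
Constant third difference = 24.
Extend forward: 152 + 24 = 176;  567 + 176 = 743;  1613 + 743 = 2356

2356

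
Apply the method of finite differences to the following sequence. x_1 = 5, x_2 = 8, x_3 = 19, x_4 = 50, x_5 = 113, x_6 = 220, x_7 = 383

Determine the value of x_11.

3, 11, 31, 63, 107, 163
8, 20, 32, 44, 56
12, 12, 12, 12
Third differences constant at 12.
56 + 12 = 68;  163 + 68 = 231;  383 + 231 = 614
68 + 12 = 80;  231 + 80 = 311;  614 + 311 = 925
80 + 12 = 92;  311 + 92 = 403;  925 + 403 = 1328
92 + 12 = 104;  403 + 104 = 507;  1328 + 507 = 1835

1835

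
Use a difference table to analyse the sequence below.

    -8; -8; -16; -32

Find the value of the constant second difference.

-8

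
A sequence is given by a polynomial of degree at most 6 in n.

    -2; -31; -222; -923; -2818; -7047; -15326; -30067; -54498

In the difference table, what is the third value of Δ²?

D1: -29, -191, -701, -1895, -4229, -8279, -14741, -24431
D2: -162, -510, -1194, -2334, -4050, -6462, -9690
D3: -348, -684, -1140, -1716, -2412, -3228
D4: -336, -456, -576, -696, -816
D5: -120, -120, -120, -120

-1194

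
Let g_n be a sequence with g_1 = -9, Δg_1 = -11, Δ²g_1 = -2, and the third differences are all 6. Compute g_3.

-33

Build the table forward from the leading diagonal:
Δ³: 6, 6, 6
Δ²: -2, 4, 10
Δ: -11, -13, -9
g: -9, -20, -33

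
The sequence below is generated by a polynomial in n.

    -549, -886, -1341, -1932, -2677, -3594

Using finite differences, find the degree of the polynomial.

D1: -337, -455, -591, -745, -917
D2: -118, -136, -154, -172
D3: -18, -18, -18
The third differences are constant, so the polynomial has degree 3.

3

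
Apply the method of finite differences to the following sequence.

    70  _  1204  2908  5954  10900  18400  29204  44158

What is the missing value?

380

Using the last 7 terms:
Δ: 1704  3046  4946  7500  10804  14954
Δ²: 1342  1900  2554  3304  4150
Δ³: 558  654  750  846
Δ⁴: 96  96  96
Constant fourth difference = 96.
Extend backward: 558 − 96 = 462;  1342 − 462 = 880;  1704 − 880 = 824;  1204 − 824 = 380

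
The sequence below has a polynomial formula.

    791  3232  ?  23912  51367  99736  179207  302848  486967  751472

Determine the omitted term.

9703

Using the last 7 terms:
27455  48369  79471  123641  184119  264505
20914  31102  44170  60478  80386
10188  13068  16308  19908
2880  3240  3600
360  360
Constant fifth difference = 360.
Extend backward: 2880 − 360 = 2520;  10188 − 2520 = 7668;  20914 − 7668 = 13246;  27455 − 13246 = 14209;  23912 − 14209 = 9703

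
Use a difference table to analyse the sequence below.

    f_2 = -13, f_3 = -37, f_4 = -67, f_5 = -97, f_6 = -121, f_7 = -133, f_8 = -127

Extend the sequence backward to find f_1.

-1

-24, -30, -30, -24, -12, 6
-6, 0, 6, 12, 18
6, 6, 6, 6
The third differences are constant at 6.
Work back: -6 − 6 = -12;  -24 + 12 = -12;  -13 + 12 = -1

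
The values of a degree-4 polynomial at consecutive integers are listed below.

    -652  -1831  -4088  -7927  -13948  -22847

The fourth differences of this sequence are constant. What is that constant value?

-96

First differences: -1179, -2257, -3839, -6021, -8899
Second differences: -1078, -1582, -2182, -2878
Third differences: -504, -600, -696
Fourth differences: -96, -96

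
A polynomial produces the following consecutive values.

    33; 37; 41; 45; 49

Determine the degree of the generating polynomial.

D1: 4, 4, 4, 4
The first differences are constant, so the polynomial has degree 1.

1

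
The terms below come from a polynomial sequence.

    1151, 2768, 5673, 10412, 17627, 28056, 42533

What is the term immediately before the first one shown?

372

First differences: 1617  2905  4739  7215  10429  14477
Second differences: 1288  1834  2476  3214  4048
Third differences: 546  642  738  834
Fourth differences: 96  96  96
The fourth differences are constant at 96.
Work back: 546 − 96 = 450;  1288 − 450 = 838;  1617 − 838 = 779;  1151 − 779 = 372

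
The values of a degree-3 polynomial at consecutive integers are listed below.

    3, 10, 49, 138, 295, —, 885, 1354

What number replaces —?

538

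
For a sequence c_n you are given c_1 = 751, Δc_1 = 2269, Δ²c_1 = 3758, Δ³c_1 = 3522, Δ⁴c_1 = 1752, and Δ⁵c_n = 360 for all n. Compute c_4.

Build the table forward from the leading diagonal:
D5: 360, 360, 360, 360
D4: 1752, 2112, 2472, 2832
D3: 3522, 5274, 7386, 9858
D2: 3758, 7280, 12554, 19940
D1: 2269, 6027, 13307, 25861
c: 751, 3020, 9047, 22354

22354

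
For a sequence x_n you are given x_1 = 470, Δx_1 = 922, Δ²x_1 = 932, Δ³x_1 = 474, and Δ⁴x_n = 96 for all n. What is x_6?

19620

Build the table forward from the leading diagonal:
D4: 96  96  96  96  96  96
D3: 474  570  666  762  858  954
D2: 932  1406  1976  2642  3404  4262
D1: 922  1854  3260  5236  7878  11282
x: 470  1392  3246  6506  11742  19620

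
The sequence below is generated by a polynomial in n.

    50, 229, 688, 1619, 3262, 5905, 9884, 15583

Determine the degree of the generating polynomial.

First differences: 179, 459, 931, 1643, 2643, 3979, 5699
Second differences: 280, 472, 712, 1000, 1336, 1720
Third differences: 192, 240, 288, 336, 384
Fourth differences: 48, 48, 48, 48
The fourth differences are constant, so the polynomial has degree 4.

4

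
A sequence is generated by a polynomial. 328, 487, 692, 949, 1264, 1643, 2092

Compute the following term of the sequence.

2617

D1: 159, 205, 257, 315, 379, 449
D2: 46, 52, 58, 64, 70
D3: 6, 6, 6, 6
Third differences constant at 6.
70 + 6 = 76;  449 + 76 = 525;  2092 + 525 = 2617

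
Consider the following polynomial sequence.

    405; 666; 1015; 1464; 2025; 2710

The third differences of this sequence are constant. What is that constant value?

D1: 261, 349, 449, 561, 685
D2: 88, 100, 112, 124
D3: 12, 12, 12

12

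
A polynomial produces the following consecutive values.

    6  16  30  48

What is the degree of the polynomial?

D1: 10, 14, 18
D2: 4, 4
The second differences are constant, so the polynomial has degree 2.

2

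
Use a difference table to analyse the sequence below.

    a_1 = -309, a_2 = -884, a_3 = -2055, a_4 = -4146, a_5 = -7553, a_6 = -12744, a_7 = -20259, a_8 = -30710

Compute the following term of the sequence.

D1: -575, -1171, -2091, -3407, -5191, -7515, -10451
D2: -596, -920, -1316, -1784, -2324, -2936
D3: -324, -396, -468, -540, -612
D4: -72, -72, -72, -72
Fourth differences constant at -72.
-612 − 72 = -684;  -2936 − 684 = -3620;  -10451 − 3620 = -14071;  -30710 − 14071 = -44781

-44781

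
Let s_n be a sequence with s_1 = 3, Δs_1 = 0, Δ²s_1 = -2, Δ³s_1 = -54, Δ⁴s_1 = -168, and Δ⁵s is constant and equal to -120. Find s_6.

-1517

Build the table forward from the leading diagonal:
Δ⁵: -120  -120  -120  -120  -120  -120
Δ⁴: -168  -288  -408  -528  -648  -768
Δ³: -54  -222  -510  -918  -1446  -2094
Δ²: -2  -56  -278  -788  -1706  -3152
Δ: 0  -2  -58  -336  -1124  -2830
s: 3  3  1  -57  -393  -1517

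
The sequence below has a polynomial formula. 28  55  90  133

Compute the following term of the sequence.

184

D1: 27 , 35 , 43
D2: 8 , 8
The second differences are constant (8).
43 + 8 = 51;  133 + 51 = 184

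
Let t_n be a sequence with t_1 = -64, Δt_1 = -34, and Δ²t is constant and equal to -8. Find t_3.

Build the table forward from the leading diagonal:
Second differences: -8, -8, -8
First differences: -34, -42, -50
t: -64, -98, -140

-140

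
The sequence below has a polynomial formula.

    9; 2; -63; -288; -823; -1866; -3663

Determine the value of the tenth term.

-16758

Δ: -7 , -65 , -225 , -535 , -1043 , -1797
Δ²: -58 , -160 , -310 , -508 , -754
Δ³: -102 , -150 , -198 , -246
Δ⁴: -48 , -48 , -48
Fourth differences constant at -48.
-246 − 48 = -294;  -754 − 294 = -1048;  -1797 − 1048 = -2845;  -3663 − 2845 = -6508
-294 − 48 = -342;  -1048 − 342 = -1390;  -2845 − 1390 = -4235;  -6508 − 4235 = -10743
-342 − 48 = -390;  -1390 − 390 = -1780;  -4235 − 1780 = -6015;  -10743 − 6015 = -16758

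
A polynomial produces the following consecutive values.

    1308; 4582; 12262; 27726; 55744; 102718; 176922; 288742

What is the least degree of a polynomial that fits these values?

3274, 7680, 15464, 28018, 46974, 74204, 111820
4406, 7784, 12554, 18956, 27230, 37616
3378, 4770, 6402, 8274, 10386
1392, 1632, 1872, 2112
240, 240, 240
The fifth differences are constant, so the polynomial has degree 5.

5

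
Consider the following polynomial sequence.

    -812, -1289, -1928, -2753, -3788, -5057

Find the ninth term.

-477 , -639 , -825 , -1035 , -1269
-162 , -186 , -210 , -234
-24 , -24 , -24
The third differences are constant (-24).
-234 − 24 = -258;  -1269 − 258 = -1527;  -5057 − 1527 = -6584
-258 − 24 = -282;  -1527 − 282 = -1809;  -6584 − 1809 = -8393
-282 − 24 = -306;  -1809 − 306 = -2115;  -8393 − 2115 = -10508

-10508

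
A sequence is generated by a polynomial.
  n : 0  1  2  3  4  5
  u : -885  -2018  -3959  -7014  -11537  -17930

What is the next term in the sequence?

-26643

D1: -1133  -1941  -3055  -4523  -6393
D2: -808  -1114  -1468  -1870
D3: -306  -354  -402
D4: -48  -48
The fourth differences are constant (-48).
-402 − 48 = -450;  -1870 − 450 = -2320;  -6393 − 2320 = -8713;  -17930 − 8713 = -26643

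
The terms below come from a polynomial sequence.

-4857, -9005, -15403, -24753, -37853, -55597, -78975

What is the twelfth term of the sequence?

Δ: -4148, -6398, -9350, -13100, -17744, -23378
Δ²: -2250, -2952, -3750, -4644, -5634
Δ³: -702, -798, -894, -990
Δ⁴: -96, -96, -96
Constant fourth difference = -96, so extend:
-990 − 96 = -1086;  -5634 − 1086 = -6720;  -23378 − 6720 = -30098;  -78975 − 30098 = -109073
-1086 − 96 = -1182;  -6720 − 1182 = -7902;  -30098 − 7902 = -38000;  -109073 − 38000 = -147073
-1182 − 96 = -1278;  -7902 − 1278 = -9180;  -38000 − 9180 = -47180;  -147073 − 47180 = -194253
-1278 − 96 = -1374;  -9180 − 1374 = -10554;  -47180 − 10554 = -57734;  -194253 − 57734 = -251987
-1374 − 96 = -1470;  -10554 − 1470 = -12024;  -57734 − 12024 = -69758;  -251987 − 69758 = -321745

-321745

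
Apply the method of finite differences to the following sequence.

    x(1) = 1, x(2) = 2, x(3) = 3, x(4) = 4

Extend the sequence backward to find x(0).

D1: 1  1  1
The first differences are constant at 1.
Work back: 1 − 1 = 0

0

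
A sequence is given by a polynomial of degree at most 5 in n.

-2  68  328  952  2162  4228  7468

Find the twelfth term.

55768

70, 260, 624, 1210, 2066, 3240
190, 364, 586, 856, 1174
174, 222, 270, 318
48, 48, 48
Fourth differences constant at 48.
318 + 48 = 366;  1174 + 366 = 1540;  3240 + 1540 = 4780;  7468 + 4780 = 12248
366 + 48 = 414;  1540 + 414 = 1954;  4780 + 1954 = 6734;  12248 + 6734 = 18982
414 + 48 = 462;  1954 + 462 = 2416;  6734 + 2416 = 9150;  18982 + 9150 = 28132
462 + 48 = 510;  2416 + 510 = 2926;  9150 + 2926 = 12076;  28132 + 12076 = 40208
510 + 48 = 558;  2926 + 558 = 3484;  12076 + 3484 = 15560;  40208 + 15560 = 55768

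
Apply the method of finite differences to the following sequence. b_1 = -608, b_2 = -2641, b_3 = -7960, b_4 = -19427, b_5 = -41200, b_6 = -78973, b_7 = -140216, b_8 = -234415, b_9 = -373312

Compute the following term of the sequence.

First differences: -2033 , -5319 , -11467 , -21773 , -37773 , -61243 , -94199 , -138897
Second differences: -3286 , -6148 , -10306 , -16000 , -23470 , -32956 , -44698
Third differences: -2862 , -4158 , -5694 , -7470 , -9486 , -11742
Fourth differences: -1296 , -1536 , -1776 , -2016 , -2256
Fifth differences: -240 , -240 , -240 , -240
Fifth differences constant at -240.
-2256 − 240 = -2496;  -11742 − 2496 = -14238;  -44698 − 14238 = -58936;  -138897 − 58936 = -197833;  -373312 − 197833 = -571145

-571145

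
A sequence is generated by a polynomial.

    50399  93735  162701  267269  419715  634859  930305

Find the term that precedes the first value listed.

Δ: 43336, 68966, 104568, 152446, 215144, 295446
Δ²: 25630, 35602, 47878, 62698, 80302
Δ³: 9972, 12276, 14820, 17604
Δ⁴: 2304, 2544, 2784
Δ⁵: 240, 240
The fifth differences are constant at 240.
Work back: 2304 − 240 = 2064;  9972 − 2064 = 7908;  25630 − 7908 = 17722;  43336 − 17722 = 25614;  50399 − 25614 = 24785

24785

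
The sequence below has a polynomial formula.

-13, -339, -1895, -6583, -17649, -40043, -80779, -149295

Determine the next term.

D1: -326, -1556, -4688, -11066, -22394, -40736, -68516
D2: -1230, -3132, -6378, -11328, -18342, -27780
D3: -1902, -3246, -4950, -7014, -9438
D4: -1344, -1704, -2064, -2424
D5: -360, -360, -360
Constant fifth difference = -360, so extend:
-2424 − 360 = -2784;  -9438 − 2784 = -12222;  -27780 − 12222 = -40002;  -68516 − 40002 = -108518;  -149295 − 108518 = -257813

-257813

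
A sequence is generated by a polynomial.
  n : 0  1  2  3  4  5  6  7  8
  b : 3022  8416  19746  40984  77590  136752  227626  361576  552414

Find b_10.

5394, 11330, 21238, 36606, 59162, 90874, 133950, 190838
5936, 9908, 15368, 22556, 31712, 43076, 56888
3972, 5460, 7188, 9156, 11364, 13812
1488, 1728, 1968, 2208, 2448
240, 240, 240, 240
The fifth differences are constant (240).
2448 + 240 = 2688;  13812 + 2688 = 16500;  56888 + 16500 = 73388;  190838 + 73388 = 264226;  552414 + 264226 = 816640
2688 + 240 = 2928;  16500 + 2928 = 19428;  73388 + 19428 = 92816;  264226 + 92816 = 357042;  816640 + 357042 = 1173682

1173682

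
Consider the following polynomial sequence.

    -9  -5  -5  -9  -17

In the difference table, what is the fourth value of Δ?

-8

D1: 4, 0, -4, -8
D2: -4, -4, -4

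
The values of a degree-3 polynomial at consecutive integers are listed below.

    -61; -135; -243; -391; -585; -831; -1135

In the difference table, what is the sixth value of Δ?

-304

First differences: -74, -108, -148, -194, -246, -304
Second differences: -34, -40, -46, -52, -58
Third differences: -6, -6, -6, -6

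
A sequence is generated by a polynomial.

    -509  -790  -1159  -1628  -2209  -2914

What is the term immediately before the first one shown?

-304

-281  -369  -469  -581  -705
-88  -100  -112  -124
-12  -12  -12
The third differences are constant at -12.
Work back: -88 + 12 = -76;  -281 + 76 = -205;  -509 + 205 = -304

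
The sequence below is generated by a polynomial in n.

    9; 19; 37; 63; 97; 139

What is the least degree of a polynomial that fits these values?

First differences: 10, 18, 26, 34, 42
Second differences: 8, 8, 8, 8
The second differences are constant, so the polynomial has degree 2.

2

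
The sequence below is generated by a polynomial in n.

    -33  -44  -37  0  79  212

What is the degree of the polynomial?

3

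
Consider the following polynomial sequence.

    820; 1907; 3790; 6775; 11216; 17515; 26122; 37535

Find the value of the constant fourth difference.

First differences: 1087, 1883, 2985, 4441, 6299, 8607, 11413
Second differences: 796, 1102, 1456, 1858, 2308, 2806
Third differences: 306, 354, 402, 450, 498
Fourth differences: 48, 48, 48, 48

48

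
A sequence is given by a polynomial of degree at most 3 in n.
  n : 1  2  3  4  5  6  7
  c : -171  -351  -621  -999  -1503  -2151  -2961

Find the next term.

-3951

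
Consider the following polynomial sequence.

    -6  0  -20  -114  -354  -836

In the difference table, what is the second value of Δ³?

-72

Δ: 6, -20, -94, -240, -482
Δ²: -26, -74, -146, -242
Δ³: -48, -72, -96
Δ⁴: -24, -24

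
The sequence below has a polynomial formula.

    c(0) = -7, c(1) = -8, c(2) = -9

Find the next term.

Δ: -1, -1
First differences constant at -1.
-9 − 1 = -10

-10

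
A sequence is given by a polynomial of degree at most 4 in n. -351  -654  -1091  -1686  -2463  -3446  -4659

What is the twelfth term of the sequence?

-15014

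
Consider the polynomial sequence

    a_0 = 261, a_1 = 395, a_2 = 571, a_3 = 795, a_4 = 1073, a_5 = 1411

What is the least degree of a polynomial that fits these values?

First differences: 134, 176, 224, 278, 338
Second differences: 42, 48, 54, 60
Third differences: 6, 6, 6
The third differences are constant, so the polynomial has degree 3.

3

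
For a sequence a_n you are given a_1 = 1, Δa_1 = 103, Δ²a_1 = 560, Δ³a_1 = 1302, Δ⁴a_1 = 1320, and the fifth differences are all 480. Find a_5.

Build the table forward from the leading diagonal:
Δ⁵: 480  480  480  480  480
Δ⁴: 1320  1800  2280  2760  3240
Δ³: 1302  2622  4422  6702  9462
Δ²: 560  1862  4484  8906  15608
Δ: 103  663  2525  7009  15915
a: 1  104  767  3292  10301

10301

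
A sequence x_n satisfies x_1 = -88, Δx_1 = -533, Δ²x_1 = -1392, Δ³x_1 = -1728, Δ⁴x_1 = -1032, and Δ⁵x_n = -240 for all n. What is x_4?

-7591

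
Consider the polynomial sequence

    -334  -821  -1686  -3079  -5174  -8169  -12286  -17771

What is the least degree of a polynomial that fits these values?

-487, -865, -1393, -2095, -2995, -4117, -5485
-378, -528, -702, -900, -1122, -1368
-150, -174, -198, -222, -246
-24, -24, -24, -24
The fourth differences are constant, so the polynomial has degree 4.

4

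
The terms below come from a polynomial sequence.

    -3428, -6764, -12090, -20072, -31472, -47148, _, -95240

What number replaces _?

-68054

Using the first 6 terms:
-3336  -5326  -7982  -11400  -15676
-1990  -2656  -3418  -4276
-666  -762  -858
-96  -96
Constant fourth difference = -96.
Extend forward: -858 − 96 = -954;  -4276 − 954 = -5230;  -15676 − 5230 = -20906;  -47148 − 20906 = -68054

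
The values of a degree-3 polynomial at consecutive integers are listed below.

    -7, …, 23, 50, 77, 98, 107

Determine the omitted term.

2

Using the last 5 terms:
27  27  21  9
0  -6  -12
-6  -6
Constant third difference = -6.
Extend backward: 0 + 6 = 6;  27 − 6 = 21;  23 − 21 = 2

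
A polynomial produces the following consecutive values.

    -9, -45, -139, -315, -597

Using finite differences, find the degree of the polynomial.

-36, -94, -176, -282
-58, -82, -106
-24, -24
The third differences are constant, so the polynomial has degree 3.

3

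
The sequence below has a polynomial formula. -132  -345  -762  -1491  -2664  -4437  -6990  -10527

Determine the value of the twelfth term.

-39435

-213, -417, -729, -1173, -1773, -2553, -3537
-204, -312, -444, -600, -780, -984
-108, -132, -156, -180, -204
-24, -24, -24, -24
The fourth differences are constant (-24).
-204 − 24 = -228;  -984 − 228 = -1212;  -3537 − 1212 = -4749;  -10527 − 4749 = -15276
-228 − 24 = -252;  -1212 − 252 = -1464;  -4749 − 1464 = -6213;  -15276 − 6213 = -21489
-252 − 24 = -276;  -1464 − 276 = -1740;  -6213 − 1740 = -7953;  -21489 − 7953 = -29442
-276 − 24 = -300;  -1740 − 300 = -2040;  -7953 − 2040 = -9993;  -29442 − 9993 = -39435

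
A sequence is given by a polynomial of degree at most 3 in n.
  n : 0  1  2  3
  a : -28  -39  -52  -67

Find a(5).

Δ: -11  -13  -15
Δ²: -2  -2
Constant second difference = -2, so extend:
-15 − 2 = -17;  -67 − 17 = -84
-17 − 2 = -19;  -84 − 19 = -103

-103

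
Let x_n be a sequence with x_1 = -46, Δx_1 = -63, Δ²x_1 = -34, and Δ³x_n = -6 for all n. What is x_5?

Build the table forward from the leading diagonal:
Third differences: -6  -6  -6  -6  -6
Second differences: -34  -40  -46  -52  -58
First differences: -63  -97  -137  -183  -235
x: -46  -109  -206  -343  -526

-526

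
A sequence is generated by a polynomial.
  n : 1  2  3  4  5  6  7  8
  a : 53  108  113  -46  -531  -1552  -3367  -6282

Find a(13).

55  5  -159  -485  -1021  -1815  -2915
-50  -164  -326  -536  -794  -1100
-114  -162  -210  -258  -306
-48  -48  -48  -48
The fourth differences are constant (-48).
-306 − 48 = -354;  -1100 − 354 = -1454;  -2915 − 1454 = -4369;  -6282 − 4369 = -10651
-354 − 48 = -402;  -1454 − 402 = -1856;  -4369 − 1856 = -6225;  -10651 − 6225 = -16876
-402 − 48 = -450;  -1856 − 450 = -2306;  -6225 − 2306 = -8531;  -16876 − 8531 = -25407
-450 − 48 = -498;  -2306 − 498 = -2804;  -8531 − 2804 = -11335;  -25407 − 11335 = -36742
-498 − 48 = -546;  -2804 − 546 = -3350;  -11335 − 3350 = -14685;  -36742 − 14685 = -51427

-51427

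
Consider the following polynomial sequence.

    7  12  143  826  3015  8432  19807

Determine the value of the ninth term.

77831

D1: 5 , 131 , 683 , 2189 , 5417 , 11375
D2: 126 , 552 , 1506 , 3228 , 5958
D3: 426 , 954 , 1722 , 2730
D4: 528 , 768 , 1008
D5: 240 , 240
Fifth differences constant at 240.
1008 + 240 = 1248;  2730 + 1248 = 3978;  5958 + 3978 = 9936;  11375 + 9936 = 21311;  19807 + 21311 = 41118
1248 + 240 = 1488;  3978 + 1488 = 5466;  9936 + 5466 = 15402;  21311 + 15402 = 36713;  41118 + 36713 = 77831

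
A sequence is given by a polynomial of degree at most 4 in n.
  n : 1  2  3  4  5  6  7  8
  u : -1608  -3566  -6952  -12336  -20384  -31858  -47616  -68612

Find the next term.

-95896

-1958, -3386, -5384, -8048, -11474, -15758, -20996
-1428, -1998, -2664, -3426, -4284, -5238
-570, -666, -762, -858, -954
-96, -96, -96, -96
The fourth differences are constant (-96).
-954 − 96 = -1050;  -5238 − 1050 = -6288;  -20996 − 6288 = -27284;  -68612 − 27284 = -95896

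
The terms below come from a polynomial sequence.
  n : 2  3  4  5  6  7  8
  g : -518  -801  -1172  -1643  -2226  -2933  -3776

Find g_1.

-311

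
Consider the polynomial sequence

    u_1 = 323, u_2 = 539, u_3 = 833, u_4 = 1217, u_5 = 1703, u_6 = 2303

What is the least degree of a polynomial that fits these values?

Δ: 216, 294, 384, 486, 600
Δ²: 78, 90, 102, 114
Δ³: 12, 12, 12
The third differences are constant, so the polynomial has degree 3.

3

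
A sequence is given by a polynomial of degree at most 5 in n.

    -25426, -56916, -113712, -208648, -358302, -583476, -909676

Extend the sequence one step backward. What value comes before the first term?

-9672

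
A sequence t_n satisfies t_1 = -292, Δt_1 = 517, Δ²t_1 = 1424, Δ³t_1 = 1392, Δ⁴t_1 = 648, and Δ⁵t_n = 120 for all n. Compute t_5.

Build the table forward from the leading diagonal:
D5: 120  120  120  120  120
D4: 648  768  888  1008  1128
D3: 1392  2040  2808  3696  4704
D2: 1424  2816  4856  7664  11360
D1: 517  1941  4757  9613  17277
t: -292  225  2166  6923  16536

16536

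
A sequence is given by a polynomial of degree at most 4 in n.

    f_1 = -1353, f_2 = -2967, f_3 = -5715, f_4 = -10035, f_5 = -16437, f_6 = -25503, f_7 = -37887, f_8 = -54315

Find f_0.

-507

D1: -1614  -2748  -4320  -6402  -9066  -12384  -16428
D2: -1134  -1572  -2082  -2664  -3318  -4044
D3: -438  -510  -582  -654  -726
D4: -72  -72  -72  -72
The fourth differences are constant at -72.
Work back: -438 + 72 = -366;  -1134 + 366 = -768;  -1614 + 768 = -846;  -1353 + 846 = -507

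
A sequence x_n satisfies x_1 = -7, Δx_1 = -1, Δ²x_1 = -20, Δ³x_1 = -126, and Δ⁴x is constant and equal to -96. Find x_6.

-1952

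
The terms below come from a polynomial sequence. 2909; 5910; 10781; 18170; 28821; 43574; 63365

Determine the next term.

First differences: 3001 , 4871 , 7389 , 10651 , 14753 , 19791
Second differences: 1870 , 2518 , 3262 , 4102 , 5038
Third differences: 648 , 744 , 840 , 936
Fourth differences: 96 , 96 , 96
Fourth differences constant at 96.
936 + 96 = 1032;  5038 + 1032 = 6070;  19791 + 6070 = 25861;  63365 + 25861 = 89226

89226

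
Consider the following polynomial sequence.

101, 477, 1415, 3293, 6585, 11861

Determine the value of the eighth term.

31125

First differences: 376  938  1878  3292  5276
Second differences: 562  940  1414  1984
Third differences: 378  474  570
Fourth differences: 96  96
The fourth differences are constant (96).
570 + 96 = 666;  1984 + 666 = 2650;  5276 + 2650 = 7926;  11861 + 7926 = 19787
666 + 96 = 762;  2650 + 762 = 3412;  7926 + 3412 = 11338;  19787 + 11338 = 31125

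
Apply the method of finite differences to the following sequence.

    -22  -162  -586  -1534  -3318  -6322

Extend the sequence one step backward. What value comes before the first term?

-140  -424  -948  -1784  -3004
-284  -524  -836  -1220
-240  -312  -384
-72  -72
The fourth differences are constant at -72.
Work back: -240 + 72 = -168;  -284 + 168 = -116;  -140 + 116 = -24;  -22 + 24 = 2

2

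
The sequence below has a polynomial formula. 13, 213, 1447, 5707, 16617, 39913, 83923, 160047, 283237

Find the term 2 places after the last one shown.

751263

200, 1234, 4260, 10910, 23296, 44010, 76124, 123190
1034, 3026, 6650, 12386, 20714, 32114, 47066
1992, 3624, 5736, 8328, 11400, 14952
1632, 2112, 2592, 3072, 3552
480, 480, 480, 480
The fifth differences are constant (480).
3552 + 480 = 4032;  14952 + 4032 = 18984;  47066 + 18984 = 66050;  123190 + 66050 = 189240;  283237 + 189240 = 472477
4032 + 480 = 4512;  18984 + 4512 = 23496;  66050 + 23496 = 89546;  189240 + 89546 = 278786;  472477 + 278786 = 751263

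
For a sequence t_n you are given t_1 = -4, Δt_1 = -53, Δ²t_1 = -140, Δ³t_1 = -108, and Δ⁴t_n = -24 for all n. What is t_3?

-250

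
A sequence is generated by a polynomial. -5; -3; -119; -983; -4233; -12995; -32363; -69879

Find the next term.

Δ: 2  -116  -864  -3250  -8762  -19368  -37516
Δ²: -118  -748  -2386  -5512  -10606  -18148
Δ³: -630  -1638  -3126  -5094  -7542
Δ⁴: -1008  -1488  -1968  -2448
Δ⁵: -480  -480  -480
Fifth differences constant at -480.
-2448 − 480 = -2928;  -7542 − 2928 = -10470;  -18148 − 10470 = -28618;  -37516 − 28618 = -66134;  -69879 − 66134 = -136013

-136013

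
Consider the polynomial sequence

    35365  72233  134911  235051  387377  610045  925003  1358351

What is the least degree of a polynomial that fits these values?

36868, 62678, 100140, 152326, 222668, 314958, 433348
25810, 37462, 52186, 70342, 92290, 118390
11652, 14724, 18156, 21948, 26100
3072, 3432, 3792, 4152
360, 360, 360
The fifth differences are constant, so the polynomial has degree 5.

5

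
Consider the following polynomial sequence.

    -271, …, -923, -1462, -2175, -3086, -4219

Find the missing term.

Using the last 5 terms:
-539, -713, -911, -1133
-174, -198, -222
-24, -24
Constant third difference = -24.
Extend backward: -174 + 24 = -150;  -539 + 150 = -389;  -923 + 389 = -534

-534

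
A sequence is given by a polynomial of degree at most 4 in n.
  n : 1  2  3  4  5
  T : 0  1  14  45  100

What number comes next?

Δ: 1  13  31  55
Δ²: 12  18  24
Δ³: 6  6
The third differences are constant (6).
24 + 6 = 30;  55 + 30 = 85;  100 + 85 = 185

185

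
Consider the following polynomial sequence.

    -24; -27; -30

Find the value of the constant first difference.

Δ: -3, -3

-3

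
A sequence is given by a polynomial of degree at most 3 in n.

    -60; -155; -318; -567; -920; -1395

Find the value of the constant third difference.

-18

D1: -95, -163, -249, -353, -475
D2: -68, -86, -104, -122
D3: -18, -18, -18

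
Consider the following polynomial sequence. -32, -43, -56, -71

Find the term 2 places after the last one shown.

-107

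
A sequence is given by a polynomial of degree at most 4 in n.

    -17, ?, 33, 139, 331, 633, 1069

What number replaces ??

-11

Using the last 5 terms:
106  192  302  436
86  110  134
24  24
Constant third difference = 24.
Extend backward: 86 − 24 = 62;  106 − 62 = 44;  33 − 44 = -11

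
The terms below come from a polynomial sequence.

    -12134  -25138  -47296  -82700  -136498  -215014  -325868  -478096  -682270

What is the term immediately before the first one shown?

-5128

Δ: -13004  -22158  -35404  -53798  -78516  -110854  -152228  -204174
Δ²: -9154  -13246  -18394  -24718  -32338  -41374  -51946
Δ³: -4092  -5148  -6324  -7620  -9036  -10572
Δ⁴: -1056  -1176  -1296  -1416  -1536
Δ⁵: -120  -120  -120  -120
The fifth differences are constant at -120.
Work back: -1056 + 120 = -936;  -4092 + 936 = -3156;  -9154 + 3156 = -5998;  -13004 + 5998 = -7006;  -12134 + 7006 = -5128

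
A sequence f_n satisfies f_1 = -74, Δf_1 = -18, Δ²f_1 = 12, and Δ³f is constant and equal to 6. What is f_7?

Build the table forward from the leading diagonal:
Third differences: 6  6  6  6  6  6  6
Second differences: 12  18  24  30  36  42  48
First differences: -18  -6  12  36  66  102  144
f: -74  -92  -98  -86  -50  16  118

118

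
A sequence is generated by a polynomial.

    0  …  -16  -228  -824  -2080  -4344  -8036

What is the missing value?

16

Using the last 6 terms:
First differences: -212, -596, -1256, -2264, -3692
Second differences: -384, -660, -1008, -1428
Third differences: -276, -348, -420
Fourth differences: -72, -72
Constant fourth difference = -72.
Extend backward: -276 + 72 = -204;  -384 + 204 = -180;  -212 + 180 = -32;  -16 + 32 = 16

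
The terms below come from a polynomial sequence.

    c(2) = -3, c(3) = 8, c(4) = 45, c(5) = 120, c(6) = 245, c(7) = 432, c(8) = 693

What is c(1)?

11, 37, 75, 125, 187, 261
26, 38, 50, 62, 74
12, 12, 12, 12
The third differences are constant at 12.
Work back: 26 − 12 = 14;  11 − 14 = -3;  -3 + 3 = 0

0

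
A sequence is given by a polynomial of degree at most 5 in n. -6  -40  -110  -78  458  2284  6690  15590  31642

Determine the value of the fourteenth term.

First differences: -34, -70, 32, 536, 1826, 4406, 8900, 16052
Second differences: -36, 102, 504, 1290, 2580, 4494, 7152
Third differences: 138, 402, 786, 1290, 1914, 2658
Fourth differences: 264, 384, 504, 624, 744
Fifth differences: 120, 120, 120, 120
The fifth differences are constant (120).
744 + 120 = 864;  2658 + 864 = 3522;  7152 + 3522 = 10674;  16052 + 10674 = 26726;  31642 + 26726 = 58368
864 + 120 = 984;  3522 + 984 = 4506;  10674 + 4506 = 15180;  26726 + 15180 = 41906;  58368 + 41906 = 100274
984 + 120 = 1104;  4506 + 1104 = 5610;  15180 + 5610 = 20790;  41906 + 20790 = 62696;  100274 + 62696 = 162970
1104 + 120 = 1224;  5610 + 1224 = 6834;  20790 + 6834 = 27624;  62696 + 27624 = 90320;  162970 + 90320 = 253290
1224 + 120 = 1344;  6834 + 1344 = 8178;  27624 + 8178 = 35802;  90320 + 35802 = 126122;  253290 + 126122 = 379412

379412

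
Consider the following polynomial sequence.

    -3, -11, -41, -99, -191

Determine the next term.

First differences: -8, -30, -58, -92
Second differences: -22, -28, -34
Third differences: -6, -6
Third differences constant at -6.
-34 − 6 = -40;  -92 − 40 = -132;  -191 − 132 = -323

-323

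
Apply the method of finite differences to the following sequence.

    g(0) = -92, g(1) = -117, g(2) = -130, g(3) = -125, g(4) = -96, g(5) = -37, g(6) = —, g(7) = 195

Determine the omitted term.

58

Using the first 6 terms:
Δ: -25, -13, 5, 29, 59
Δ²: 12, 18, 24, 30
Δ³: 6, 6, 6
Constant third difference = 6.
Extend forward: 30 + 6 = 36;  59 + 36 = 95;  -37 + 95 = 58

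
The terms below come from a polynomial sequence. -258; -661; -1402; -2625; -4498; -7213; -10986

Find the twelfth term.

-54961

-403, -741, -1223, -1873, -2715, -3773
-338, -482, -650, -842, -1058
-144, -168, -192, -216
-24, -24, -24
Fourth differences constant at -24.
-216 − 24 = -240;  -1058 − 240 = -1298;  -3773 − 1298 = -5071;  -10986 − 5071 = -16057
-240 − 24 = -264;  -1298 − 264 = -1562;  -5071 − 1562 = -6633;  -16057 − 6633 = -22690
-264 − 24 = -288;  -1562 − 288 = -1850;  -6633 − 1850 = -8483;  -22690 − 8483 = -31173
-288 − 24 = -312;  -1850 − 312 = -2162;  -8483 − 2162 = -10645;  -31173 − 10645 = -41818
-312 − 24 = -336;  -2162 − 336 = -2498;  -10645 − 2498 = -13143;  -41818 − 13143 = -54961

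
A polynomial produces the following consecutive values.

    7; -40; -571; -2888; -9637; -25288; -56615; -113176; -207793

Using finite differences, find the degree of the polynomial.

5

First differences: -47, -531, -2317, -6749, -15651, -31327, -56561, -94617
Second differences: -484, -1786, -4432, -8902, -15676, -25234, -38056
Third differences: -1302, -2646, -4470, -6774, -9558, -12822
Fourth differences: -1344, -1824, -2304, -2784, -3264
Fifth differences: -480, -480, -480, -480
The fifth differences are constant, so the polynomial has degree 5.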